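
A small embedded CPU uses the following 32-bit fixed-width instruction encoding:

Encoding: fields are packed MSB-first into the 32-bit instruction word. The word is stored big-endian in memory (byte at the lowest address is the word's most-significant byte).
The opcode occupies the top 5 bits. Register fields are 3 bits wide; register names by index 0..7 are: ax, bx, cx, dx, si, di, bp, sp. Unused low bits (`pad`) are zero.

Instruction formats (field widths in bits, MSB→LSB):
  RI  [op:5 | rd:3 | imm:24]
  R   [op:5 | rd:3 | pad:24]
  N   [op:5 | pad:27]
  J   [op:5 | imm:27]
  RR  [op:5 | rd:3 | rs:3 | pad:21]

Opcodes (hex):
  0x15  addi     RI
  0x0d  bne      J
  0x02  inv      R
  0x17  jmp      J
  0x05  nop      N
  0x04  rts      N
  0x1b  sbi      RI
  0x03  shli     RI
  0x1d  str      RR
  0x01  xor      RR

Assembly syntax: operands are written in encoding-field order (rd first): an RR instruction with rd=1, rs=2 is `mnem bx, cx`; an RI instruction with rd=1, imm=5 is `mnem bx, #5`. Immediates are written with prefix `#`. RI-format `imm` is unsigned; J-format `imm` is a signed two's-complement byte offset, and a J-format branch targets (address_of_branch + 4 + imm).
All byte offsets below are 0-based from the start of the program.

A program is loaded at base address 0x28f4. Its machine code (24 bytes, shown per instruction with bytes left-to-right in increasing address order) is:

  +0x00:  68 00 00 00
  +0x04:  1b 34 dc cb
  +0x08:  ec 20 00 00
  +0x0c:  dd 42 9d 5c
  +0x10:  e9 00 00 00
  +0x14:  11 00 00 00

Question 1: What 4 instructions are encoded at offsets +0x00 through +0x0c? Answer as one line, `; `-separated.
bne #0; shli dx, #3464395; str si, bx; sbi di, #4365660

@+00  big-endian(68 00 00 00) = 0x68000000
  opcode bits[31:27]=0xd: bne/J
  imm@[26:0]=0x0 ⇒ #0
@+04  big-endian(1b 34 dc cb) = 0x1b34dccb
  opcode bits[31:27]=0x3: shli/RI
  rd@[26:24]=0x3 ⇒ dx
  imm@[23:0]=0x34dccb ⇒ #3464395
@+08  big-endian(ec 20 00 00) = 0xec200000
  opcode bits[31:27]=0x1d: str/RR
  rd@[26:24]=0x4 ⇒ si
  rs@[23:21]=0x1 ⇒ bx
@+0c  big-endian(dd 42 9d 5c) = 0xdd429d5c
  opcode bits[31:27]=0x1b: sbi/RI
  rd@[26:24]=0x5 ⇒ di
  imm@[23:0]=0x429d5c ⇒ #4365660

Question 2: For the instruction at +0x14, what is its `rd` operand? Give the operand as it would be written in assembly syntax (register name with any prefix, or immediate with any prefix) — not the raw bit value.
[14] 11 00 00 00 → 0x11000000
  top 5b → 0x2 → inv [R]
  rd: (w>>24)&0x7=0x1 → bx

bx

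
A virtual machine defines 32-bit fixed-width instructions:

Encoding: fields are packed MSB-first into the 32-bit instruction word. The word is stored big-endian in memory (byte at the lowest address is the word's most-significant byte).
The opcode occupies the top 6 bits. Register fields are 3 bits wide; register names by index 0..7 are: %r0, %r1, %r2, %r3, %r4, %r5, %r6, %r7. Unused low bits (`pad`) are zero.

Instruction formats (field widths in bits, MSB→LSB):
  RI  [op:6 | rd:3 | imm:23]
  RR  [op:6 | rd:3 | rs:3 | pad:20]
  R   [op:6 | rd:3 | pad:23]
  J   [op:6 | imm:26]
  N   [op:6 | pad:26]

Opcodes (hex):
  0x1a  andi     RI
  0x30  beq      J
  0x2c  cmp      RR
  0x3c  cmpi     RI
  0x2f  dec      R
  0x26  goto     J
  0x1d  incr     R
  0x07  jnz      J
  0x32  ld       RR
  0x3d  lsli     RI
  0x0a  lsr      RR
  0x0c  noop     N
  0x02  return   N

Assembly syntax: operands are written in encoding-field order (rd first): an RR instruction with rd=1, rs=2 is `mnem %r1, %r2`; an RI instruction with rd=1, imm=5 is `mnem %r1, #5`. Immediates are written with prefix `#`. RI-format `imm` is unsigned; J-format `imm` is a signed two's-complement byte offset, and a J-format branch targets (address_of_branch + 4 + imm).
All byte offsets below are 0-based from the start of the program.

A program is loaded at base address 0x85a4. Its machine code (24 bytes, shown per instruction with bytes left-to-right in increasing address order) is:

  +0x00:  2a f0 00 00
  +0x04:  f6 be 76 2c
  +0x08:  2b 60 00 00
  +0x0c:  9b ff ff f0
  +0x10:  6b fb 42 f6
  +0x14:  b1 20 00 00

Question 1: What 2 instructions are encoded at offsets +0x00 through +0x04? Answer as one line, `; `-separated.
[00] 2a f0 00 00 → 0x2af00000
  top 6b → 0xa → lsr [RR]
  rd: (w>>23)&0x7=0x5 → %r5
  rs: (w>>20)&0x7=0x7 → %r7
[04] f6 be 76 2c → 0xf6be762c
  top 6b → 0x3d → lsli [RI]
  rd: (w>>23)&0x7=0x5 → %r5
  imm: (w>>0)&0x7fffff=0x3e762c → #4093484

lsr %r5, %r7; lsli %r5, #4093484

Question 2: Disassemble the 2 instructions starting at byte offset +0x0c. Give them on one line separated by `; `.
goto #-16; andi %r7, #8078070

[0c] 9b ff ff f0 → 0x9bfffff0
  op=0x9bfffff0>>26=0x26 ⇒ goto (J)
  imm@[25:0]=0x3fffff0 (s26→-16) ⇒ #-16
[10] 6b fb 42 f6 → 0x6bfb42f6
  op=0x6bfb42f6>>26=0x1a ⇒ andi (RI)
  rd@[25:23]=0x7 ⇒ %r7
  imm@[22:0]=0x7b42f6 ⇒ #8078070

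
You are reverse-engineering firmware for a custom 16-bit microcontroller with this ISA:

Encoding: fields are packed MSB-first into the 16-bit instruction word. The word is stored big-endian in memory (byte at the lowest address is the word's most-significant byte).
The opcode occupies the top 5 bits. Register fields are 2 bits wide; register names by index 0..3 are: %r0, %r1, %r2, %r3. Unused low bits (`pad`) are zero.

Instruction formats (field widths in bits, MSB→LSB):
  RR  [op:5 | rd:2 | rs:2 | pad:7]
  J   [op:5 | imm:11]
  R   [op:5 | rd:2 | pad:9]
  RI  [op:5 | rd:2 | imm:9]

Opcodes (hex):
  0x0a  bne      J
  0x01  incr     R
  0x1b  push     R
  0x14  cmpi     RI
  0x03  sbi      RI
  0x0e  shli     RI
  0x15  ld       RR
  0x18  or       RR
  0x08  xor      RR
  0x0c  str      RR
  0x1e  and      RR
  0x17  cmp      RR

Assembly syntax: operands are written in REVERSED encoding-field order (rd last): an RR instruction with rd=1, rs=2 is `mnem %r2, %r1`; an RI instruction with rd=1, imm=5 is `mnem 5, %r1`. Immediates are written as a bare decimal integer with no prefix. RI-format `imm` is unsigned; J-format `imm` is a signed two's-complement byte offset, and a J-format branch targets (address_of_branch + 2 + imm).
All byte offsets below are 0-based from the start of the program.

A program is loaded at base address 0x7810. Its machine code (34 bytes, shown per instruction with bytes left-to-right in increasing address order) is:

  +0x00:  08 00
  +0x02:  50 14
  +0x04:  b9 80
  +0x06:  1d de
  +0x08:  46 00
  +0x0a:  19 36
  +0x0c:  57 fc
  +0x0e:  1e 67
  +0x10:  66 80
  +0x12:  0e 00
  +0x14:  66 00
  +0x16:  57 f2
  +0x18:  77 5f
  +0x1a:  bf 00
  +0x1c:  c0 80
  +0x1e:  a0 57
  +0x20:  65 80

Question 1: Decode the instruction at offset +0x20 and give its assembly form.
off 0x20: read 65 80 as big → 0x6580
  op=0x6580>>11=0xc ⇒ str (RR)
  rd@[10:9]=0x2 ⇒ %r2
  rs@[8:7]=0x3 ⇒ %r3

str %r3, %r2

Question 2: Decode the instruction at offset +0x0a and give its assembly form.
[0a] 19 36 → 0x1936
  top 5b → 0x3 → sbi [RI]
  rd: (w>>9)&0x3=0x0 → %r0
  imm: (w>>0)&0x1ff=0x136 → 310

sbi 310, %r0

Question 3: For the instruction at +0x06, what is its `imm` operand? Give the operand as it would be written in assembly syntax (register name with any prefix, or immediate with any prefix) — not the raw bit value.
478

@+06  big-endian(1d de) = 0x1dde
  top 5b → 0x3 → sbi [RI]
  rd@[10:9]=0x2 ⇒ %r2
  imm@[8:0]=0x1de ⇒ 478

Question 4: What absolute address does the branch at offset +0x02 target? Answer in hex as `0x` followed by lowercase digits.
0x7828

+0x02: 50 14 ⇒ word 0x5014 (big)
  opcode bits[15:11]=0xa: bne/J
  imm@[10:0]=0x14 ⇒ 20
  target = base 0x7810 + off 0x02 + 2 + imm 20 = 0x7828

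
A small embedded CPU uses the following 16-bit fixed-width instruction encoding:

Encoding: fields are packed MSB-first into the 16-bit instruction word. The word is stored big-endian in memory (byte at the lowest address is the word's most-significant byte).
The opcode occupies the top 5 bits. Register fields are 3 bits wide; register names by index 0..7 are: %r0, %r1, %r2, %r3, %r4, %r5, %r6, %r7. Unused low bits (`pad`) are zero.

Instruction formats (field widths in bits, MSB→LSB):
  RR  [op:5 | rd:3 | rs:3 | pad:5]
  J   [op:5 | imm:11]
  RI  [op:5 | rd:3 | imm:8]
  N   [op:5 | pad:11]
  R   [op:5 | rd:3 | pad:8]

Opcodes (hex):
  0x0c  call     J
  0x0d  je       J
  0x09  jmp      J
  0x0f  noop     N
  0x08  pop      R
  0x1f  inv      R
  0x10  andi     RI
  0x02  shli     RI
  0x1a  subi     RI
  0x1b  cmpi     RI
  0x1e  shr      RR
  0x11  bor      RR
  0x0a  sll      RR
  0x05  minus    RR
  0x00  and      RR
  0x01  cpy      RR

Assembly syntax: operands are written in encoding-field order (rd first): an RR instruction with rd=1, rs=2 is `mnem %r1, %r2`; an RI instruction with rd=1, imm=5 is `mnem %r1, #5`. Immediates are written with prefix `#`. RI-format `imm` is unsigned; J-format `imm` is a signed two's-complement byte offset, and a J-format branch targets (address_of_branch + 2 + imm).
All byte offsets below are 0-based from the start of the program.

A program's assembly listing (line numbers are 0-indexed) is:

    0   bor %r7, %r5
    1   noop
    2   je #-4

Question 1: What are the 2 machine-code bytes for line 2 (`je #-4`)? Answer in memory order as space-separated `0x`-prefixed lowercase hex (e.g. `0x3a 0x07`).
0x6f 0xfc

2. je fields op=0xd:5|imm=-4:11 → word 6ffch → 6f fc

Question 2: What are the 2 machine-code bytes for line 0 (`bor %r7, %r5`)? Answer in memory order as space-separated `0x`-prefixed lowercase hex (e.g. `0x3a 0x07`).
0x8f 0xa0

line 0 (bor): pack op=0x11:5|rd=7:3|rs=5:3|pad=0:5 = 0x8fa0; big→ 8f a0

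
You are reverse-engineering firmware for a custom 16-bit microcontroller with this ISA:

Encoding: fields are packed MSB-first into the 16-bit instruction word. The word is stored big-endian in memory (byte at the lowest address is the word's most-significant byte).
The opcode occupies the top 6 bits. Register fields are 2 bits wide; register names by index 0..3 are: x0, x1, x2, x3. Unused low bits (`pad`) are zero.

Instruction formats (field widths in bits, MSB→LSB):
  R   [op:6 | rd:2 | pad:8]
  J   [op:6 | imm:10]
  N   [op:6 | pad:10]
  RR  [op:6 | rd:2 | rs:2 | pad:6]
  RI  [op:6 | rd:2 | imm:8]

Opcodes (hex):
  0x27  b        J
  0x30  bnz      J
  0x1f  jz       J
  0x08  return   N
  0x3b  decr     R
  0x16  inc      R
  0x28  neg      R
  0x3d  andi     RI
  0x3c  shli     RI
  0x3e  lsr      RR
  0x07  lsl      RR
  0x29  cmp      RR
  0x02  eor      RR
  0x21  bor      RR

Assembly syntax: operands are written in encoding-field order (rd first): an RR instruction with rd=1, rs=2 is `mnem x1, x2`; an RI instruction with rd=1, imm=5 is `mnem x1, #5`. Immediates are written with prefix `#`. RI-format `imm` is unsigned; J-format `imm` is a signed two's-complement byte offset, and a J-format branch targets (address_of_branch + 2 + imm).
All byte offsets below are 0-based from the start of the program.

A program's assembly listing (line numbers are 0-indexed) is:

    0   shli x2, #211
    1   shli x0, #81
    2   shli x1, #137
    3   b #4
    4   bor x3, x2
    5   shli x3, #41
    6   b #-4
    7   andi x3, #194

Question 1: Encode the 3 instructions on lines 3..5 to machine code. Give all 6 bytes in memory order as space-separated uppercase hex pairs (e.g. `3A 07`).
9C 04 87 80 F3 29

L3: b op=0x27:6|imm=4:10 ⇒ 0x9c04 ⇒ big 9c 04
L4: bor op=0x21:6|rd=3:2|rs=2:2|pad=0:6 ⇒ 0x8780 ⇒ big 87 80
L5: shli op=0x3c:6|rd=3:2|imm=41:8 ⇒ 0xf329 ⇒ big f3 29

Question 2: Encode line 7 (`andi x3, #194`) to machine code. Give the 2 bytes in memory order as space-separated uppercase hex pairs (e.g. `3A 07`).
L7: andi op=0x3d:6|rd=3:2|imm=194:8 ⇒ 0xf7c2 ⇒ big f7 c2

F7 C2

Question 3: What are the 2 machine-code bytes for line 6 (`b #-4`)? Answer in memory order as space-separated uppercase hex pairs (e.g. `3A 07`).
9F FC

L6: b op=0x27:6|imm=-4:10 ⇒ 0x9ffc ⇒ big 9f fc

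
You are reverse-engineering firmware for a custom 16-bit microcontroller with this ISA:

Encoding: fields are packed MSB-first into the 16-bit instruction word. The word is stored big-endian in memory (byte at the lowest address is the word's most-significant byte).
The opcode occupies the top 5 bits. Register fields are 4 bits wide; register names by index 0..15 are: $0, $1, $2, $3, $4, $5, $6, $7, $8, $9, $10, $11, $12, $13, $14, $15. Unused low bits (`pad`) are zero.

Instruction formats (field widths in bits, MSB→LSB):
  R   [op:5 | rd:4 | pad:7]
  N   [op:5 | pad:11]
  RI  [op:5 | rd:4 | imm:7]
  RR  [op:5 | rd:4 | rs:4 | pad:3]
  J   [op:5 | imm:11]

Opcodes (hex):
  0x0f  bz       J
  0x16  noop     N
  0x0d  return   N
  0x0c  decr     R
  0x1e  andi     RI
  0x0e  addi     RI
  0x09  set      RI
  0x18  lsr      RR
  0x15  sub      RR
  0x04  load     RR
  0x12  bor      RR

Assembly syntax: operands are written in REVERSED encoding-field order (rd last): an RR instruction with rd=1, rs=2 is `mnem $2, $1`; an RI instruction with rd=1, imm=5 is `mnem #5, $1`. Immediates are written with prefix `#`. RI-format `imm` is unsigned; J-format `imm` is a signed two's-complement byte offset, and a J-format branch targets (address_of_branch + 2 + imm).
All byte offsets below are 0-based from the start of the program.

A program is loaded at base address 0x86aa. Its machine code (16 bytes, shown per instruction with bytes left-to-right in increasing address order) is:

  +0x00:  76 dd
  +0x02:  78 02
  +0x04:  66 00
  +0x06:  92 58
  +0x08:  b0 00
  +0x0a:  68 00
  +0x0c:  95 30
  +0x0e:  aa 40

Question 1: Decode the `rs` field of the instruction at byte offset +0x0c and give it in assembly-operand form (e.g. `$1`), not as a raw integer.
@+0c  big-endian(95 30) = 0x9530
  op=0x9530>>11=0x12 ⇒ bor (RR)
  [10:7] rd=10 = $10
  [6:3] rs=6 = $6

$6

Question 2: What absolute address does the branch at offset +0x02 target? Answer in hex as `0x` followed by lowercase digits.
off 0x02: read 78 02 as big → 0x7802
  opcode bits[15:11]=0xf: bz/J
  imm: (w>>0)&0x7ff=0x2 → #2
  target = base 0x86aa + off 0x02 + 2 + imm 2 = 0x86b0

0x86b0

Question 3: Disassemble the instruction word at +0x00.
off 0x00: read 76 dd as big → 0x76dd
  op=0x76dd>>11=0xe ⇒ addi (RI)
  rd@[10:7]=0xd ⇒ $13
  imm@[6:0]=0x5d ⇒ #93

addi #93, $13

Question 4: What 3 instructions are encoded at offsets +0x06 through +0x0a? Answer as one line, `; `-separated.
bor $11, $4; noop; return

off 0x06: read 92 58 as big → 0x9258
  opcode bits[15:11]=0x12: bor/RR
  [10:7] rd=4 = $4
  [6:3] rs=11 = $11
off 0x08: read b0 00 as big → 0xb000
  opcode bits[15:11]=0x16: noop/N
off 0x0a: read 68 00 as big → 0x6800
  opcode bits[15:11]=0xd: return/N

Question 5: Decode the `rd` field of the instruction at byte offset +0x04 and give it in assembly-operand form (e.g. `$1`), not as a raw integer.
$12

[04] 66 00 → 0x6600
  op=0x6600>>11=0xc ⇒ decr (R)
  rd: (w>>7)&0xf=0xc → $12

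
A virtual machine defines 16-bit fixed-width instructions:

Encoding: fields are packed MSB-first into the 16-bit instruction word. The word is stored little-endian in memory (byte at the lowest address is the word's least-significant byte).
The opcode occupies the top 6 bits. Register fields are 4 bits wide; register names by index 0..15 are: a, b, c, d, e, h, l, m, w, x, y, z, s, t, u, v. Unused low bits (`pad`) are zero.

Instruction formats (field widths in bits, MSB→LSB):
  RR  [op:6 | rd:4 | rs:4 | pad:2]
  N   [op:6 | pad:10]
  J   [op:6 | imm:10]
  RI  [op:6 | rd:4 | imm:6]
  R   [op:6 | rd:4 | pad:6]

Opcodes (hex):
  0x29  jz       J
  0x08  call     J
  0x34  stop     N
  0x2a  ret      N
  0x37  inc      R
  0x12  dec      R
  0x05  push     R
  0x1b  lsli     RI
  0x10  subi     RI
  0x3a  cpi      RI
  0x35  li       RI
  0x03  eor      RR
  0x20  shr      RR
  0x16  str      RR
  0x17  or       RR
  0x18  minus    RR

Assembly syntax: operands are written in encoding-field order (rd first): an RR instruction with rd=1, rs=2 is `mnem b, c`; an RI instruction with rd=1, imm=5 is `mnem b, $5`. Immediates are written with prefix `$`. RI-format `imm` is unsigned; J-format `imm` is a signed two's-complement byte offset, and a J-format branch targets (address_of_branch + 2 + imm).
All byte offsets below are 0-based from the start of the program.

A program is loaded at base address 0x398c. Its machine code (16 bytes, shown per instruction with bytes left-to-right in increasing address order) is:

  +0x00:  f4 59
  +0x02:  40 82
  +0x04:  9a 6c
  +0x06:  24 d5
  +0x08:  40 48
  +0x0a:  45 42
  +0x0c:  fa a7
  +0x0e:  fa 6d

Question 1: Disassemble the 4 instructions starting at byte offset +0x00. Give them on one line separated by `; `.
str m, t; shr x, a; lsli c, $26; li e, $36

off 0x00: read f4 59 as little → 0x59f4
  opcode bits[15:10]=0x16: str/RR
  rd: (w>>6)&0xf=0x7 → m
  rs: (w>>2)&0xf=0xd → t
off 0x02: read 40 82 as little → 0x8240
  opcode bits[15:10]=0x20: shr/RR
  rd: (w>>6)&0xf=0x9 → x
  rs: (w>>2)&0xf=0x0 → a
off 0x04: read 9a 6c as little → 0x6c9a
  opcode bits[15:10]=0x1b: lsli/RI
  rd: (w>>6)&0xf=0x2 → c
  imm: (w>>0)&0x3f=0x1a → $26
off 0x06: read 24 d5 as little → 0xd524
  opcode bits[15:10]=0x35: li/RI
  rd: (w>>6)&0xf=0x4 → e
  imm: (w>>0)&0x3f=0x24 → $36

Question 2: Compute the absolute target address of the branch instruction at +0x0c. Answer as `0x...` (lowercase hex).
+0x0c: fa a7 ⇒ word 0xa7fa (little)
  top 6b → 0x29 → jz [J]
  imm@[9:0]=0x3fa (s10→-6) ⇒ $-6
  target = base 0x398c + off 0x0c + 2 + imm -6 = 0x3994

0x3994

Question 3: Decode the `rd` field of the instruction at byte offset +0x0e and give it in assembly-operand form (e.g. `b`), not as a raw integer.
m

off 0x0e: read fa 6d as little → 0x6dfa
  op=0x6dfa>>10=0x1b ⇒ lsli (RI)
  [9:6] rd=7 = m
  [5:0] imm=58 = $58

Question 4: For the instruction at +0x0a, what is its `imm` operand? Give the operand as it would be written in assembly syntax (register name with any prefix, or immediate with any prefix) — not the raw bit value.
off 0x0a: read 45 42 as little → 0x4245
  opcode bits[15:10]=0x10: subi/RI
  [9:6] rd=9 = x
  [5:0] imm=5 = $5

$5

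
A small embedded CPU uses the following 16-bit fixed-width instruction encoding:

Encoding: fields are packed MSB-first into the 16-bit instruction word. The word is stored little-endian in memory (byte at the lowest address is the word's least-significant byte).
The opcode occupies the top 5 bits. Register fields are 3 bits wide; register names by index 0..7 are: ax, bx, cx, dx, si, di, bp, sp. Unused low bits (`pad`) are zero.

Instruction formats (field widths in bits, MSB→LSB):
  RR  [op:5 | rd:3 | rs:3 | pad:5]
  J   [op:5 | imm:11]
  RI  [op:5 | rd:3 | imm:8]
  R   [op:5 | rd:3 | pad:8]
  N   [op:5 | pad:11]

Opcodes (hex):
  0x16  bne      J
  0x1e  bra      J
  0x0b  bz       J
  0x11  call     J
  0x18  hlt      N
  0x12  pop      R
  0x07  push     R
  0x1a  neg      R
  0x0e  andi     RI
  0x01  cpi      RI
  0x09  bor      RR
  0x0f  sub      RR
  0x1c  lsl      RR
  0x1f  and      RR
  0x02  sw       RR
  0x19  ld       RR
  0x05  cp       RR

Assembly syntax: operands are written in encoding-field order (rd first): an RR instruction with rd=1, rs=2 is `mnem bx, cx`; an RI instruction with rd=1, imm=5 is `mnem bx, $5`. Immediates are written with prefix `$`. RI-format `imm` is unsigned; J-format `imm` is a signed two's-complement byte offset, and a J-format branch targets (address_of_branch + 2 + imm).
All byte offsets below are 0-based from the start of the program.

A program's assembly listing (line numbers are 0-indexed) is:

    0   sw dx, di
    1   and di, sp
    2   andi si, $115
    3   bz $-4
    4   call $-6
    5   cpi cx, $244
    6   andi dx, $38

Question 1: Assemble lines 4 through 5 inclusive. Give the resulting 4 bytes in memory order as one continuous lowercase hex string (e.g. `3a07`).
fa8ff40a

line 4 (call): pack op=0x11:5|imm=-6:11 = 0x8ffa; little→ fa 8f
line 5 (cpi): pack op=0x1:5|rd=2:3|imm=244:8 = 0x0af4; little→ f4 0a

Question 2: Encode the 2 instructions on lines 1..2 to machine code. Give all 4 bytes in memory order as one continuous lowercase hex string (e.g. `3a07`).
line 1 (and): pack op=0x1f:5|rd=5:3|rs=7:3|pad=0:5 = 0xfde0; little→ e0 fd
line 2 (andi): pack op=0xe:5|rd=4:3|imm=115:8 = 0x7473; little→ 73 74

e0fd7374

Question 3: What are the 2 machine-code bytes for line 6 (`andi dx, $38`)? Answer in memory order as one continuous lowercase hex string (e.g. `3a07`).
L6: andi op=0xe:5|rd=3:3|imm=38:8 ⇒ 0x7326 ⇒ little 26 73

2673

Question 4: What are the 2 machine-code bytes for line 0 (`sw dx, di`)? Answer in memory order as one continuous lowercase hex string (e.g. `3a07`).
a013

L0: sw op=0x2:5|rd=3:3|rs=5:3|pad=0:5 ⇒ 0x13a0 ⇒ little a0 13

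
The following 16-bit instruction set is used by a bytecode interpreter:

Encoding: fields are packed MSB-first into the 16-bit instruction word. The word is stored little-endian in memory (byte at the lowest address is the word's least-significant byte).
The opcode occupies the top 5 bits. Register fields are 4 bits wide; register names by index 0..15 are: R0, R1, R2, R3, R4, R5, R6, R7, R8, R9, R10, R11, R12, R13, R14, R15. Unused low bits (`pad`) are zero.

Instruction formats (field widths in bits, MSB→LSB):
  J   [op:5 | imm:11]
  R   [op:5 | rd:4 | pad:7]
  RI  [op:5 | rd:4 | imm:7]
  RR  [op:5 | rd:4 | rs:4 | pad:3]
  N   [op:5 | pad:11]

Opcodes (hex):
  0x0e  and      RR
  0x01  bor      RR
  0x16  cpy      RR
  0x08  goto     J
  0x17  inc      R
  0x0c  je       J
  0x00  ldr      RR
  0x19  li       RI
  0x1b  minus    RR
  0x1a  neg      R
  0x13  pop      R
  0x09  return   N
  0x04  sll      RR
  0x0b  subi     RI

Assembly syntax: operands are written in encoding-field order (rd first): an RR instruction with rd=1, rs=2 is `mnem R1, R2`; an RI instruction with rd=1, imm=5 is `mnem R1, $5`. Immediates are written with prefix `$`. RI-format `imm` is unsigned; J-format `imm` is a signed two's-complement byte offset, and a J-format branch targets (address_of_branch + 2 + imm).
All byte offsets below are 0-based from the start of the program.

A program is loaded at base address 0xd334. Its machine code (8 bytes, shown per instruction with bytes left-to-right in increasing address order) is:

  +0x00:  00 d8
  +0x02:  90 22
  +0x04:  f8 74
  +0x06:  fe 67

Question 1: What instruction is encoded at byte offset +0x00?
off 0x00: read 00 d8 as little → 0xd800
  opcode bits[15:11]=0x1b: minus/RR
  rd: (w>>7)&0xf=0x0 → R0
  rs: (w>>3)&0xf=0x0 → R0

minus R0, R0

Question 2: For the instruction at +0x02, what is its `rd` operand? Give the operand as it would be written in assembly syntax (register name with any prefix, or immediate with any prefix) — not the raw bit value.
R5

+0x02: 90 22 ⇒ word 0x2290 (little)
  opcode bits[15:11]=0x4: sll/RR
  rd: (w>>7)&0xf=0x5 → R5
  rs: (w>>3)&0xf=0x2 → R2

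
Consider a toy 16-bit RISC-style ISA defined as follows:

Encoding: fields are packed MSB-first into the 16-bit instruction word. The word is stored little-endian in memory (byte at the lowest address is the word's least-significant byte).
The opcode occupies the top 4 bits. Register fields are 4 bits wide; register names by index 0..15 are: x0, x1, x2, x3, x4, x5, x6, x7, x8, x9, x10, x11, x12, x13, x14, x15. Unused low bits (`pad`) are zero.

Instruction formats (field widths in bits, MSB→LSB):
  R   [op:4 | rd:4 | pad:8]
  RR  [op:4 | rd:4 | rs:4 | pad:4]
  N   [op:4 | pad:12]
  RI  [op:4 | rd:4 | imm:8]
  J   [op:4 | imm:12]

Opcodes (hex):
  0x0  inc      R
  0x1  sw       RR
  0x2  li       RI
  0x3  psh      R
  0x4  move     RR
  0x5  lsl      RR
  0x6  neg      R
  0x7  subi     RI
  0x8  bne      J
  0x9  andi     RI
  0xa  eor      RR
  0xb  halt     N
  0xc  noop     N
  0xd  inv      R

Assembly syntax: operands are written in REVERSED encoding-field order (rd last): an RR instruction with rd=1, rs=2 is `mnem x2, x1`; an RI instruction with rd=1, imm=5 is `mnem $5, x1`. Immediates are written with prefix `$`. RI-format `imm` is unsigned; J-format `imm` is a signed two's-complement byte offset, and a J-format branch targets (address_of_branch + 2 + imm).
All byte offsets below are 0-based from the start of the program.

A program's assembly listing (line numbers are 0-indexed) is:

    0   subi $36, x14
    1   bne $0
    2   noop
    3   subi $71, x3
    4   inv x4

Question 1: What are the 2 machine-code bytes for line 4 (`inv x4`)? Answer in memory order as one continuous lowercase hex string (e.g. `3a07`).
4. inv fields op=0xd:4|rd=4:4|pad=0:8 → word d400h → 00 d4

00d4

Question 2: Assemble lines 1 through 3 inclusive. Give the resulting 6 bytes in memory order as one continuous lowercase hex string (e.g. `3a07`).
008000c04773

1. bne fields op=0x8:4|imm=0:12 → word 8000h → 00 80
2. noop fields op=0xc:4|pad=0:12 → word c000h → 00 c0
3. subi fields op=0x7:4|rd=3:4|imm=71:8 → word 7347h → 47 73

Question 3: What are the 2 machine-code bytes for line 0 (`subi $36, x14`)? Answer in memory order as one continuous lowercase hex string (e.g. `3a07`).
0. subi fields op=0x7:4|rd=14:4|imm=36:8 → word 7e24h → 24 7e

247e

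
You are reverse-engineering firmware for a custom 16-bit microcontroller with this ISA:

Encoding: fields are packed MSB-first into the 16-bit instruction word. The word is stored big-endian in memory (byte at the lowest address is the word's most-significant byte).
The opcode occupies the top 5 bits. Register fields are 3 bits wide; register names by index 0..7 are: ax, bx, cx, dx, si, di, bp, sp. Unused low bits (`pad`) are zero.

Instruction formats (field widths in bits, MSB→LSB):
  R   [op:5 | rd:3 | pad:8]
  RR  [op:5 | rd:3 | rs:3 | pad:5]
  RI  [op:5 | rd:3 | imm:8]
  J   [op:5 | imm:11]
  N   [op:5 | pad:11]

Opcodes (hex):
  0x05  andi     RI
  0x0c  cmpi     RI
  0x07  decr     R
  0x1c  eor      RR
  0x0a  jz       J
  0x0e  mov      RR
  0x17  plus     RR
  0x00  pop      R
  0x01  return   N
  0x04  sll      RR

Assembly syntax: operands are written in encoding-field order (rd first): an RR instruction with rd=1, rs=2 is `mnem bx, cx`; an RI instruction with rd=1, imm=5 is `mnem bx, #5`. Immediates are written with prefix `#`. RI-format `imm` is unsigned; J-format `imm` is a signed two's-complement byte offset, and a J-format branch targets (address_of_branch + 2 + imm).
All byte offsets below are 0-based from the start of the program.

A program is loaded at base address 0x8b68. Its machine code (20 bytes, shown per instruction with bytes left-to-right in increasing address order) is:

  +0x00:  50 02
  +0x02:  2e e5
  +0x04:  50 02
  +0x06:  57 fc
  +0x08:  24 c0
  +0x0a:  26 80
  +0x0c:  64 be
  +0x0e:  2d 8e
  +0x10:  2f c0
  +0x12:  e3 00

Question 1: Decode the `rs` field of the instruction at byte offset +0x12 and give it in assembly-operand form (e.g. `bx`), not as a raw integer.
+0x12: e3 00 ⇒ word 0xe300 (big)
  op=0xe300>>11=0x1c ⇒ eor (RR)
  rd: (w>>8)&0x7=0x3 → dx
  rs: (w>>5)&0x7=0x0 → ax

ax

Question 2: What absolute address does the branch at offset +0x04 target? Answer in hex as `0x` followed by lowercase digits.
off 0x04: read 50 02 as big → 0x5002
  op=0x5002>>11=0xa ⇒ jz (J)
  imm: (w>>0)&0x7ff=0x2 → #2
  target = base 0x8b68 + off 0x04 + 2 + imm 2 = 0x8b70

0x8b70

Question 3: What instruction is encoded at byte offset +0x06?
jz #-4

+0x06: 57 fc ⇒ word 0x57fc (big)
  op=0x57fc>>11=0xa ⇒ jz (J)
  imm@[10:0]=0x7fc (s11→-4) ⇒ #-4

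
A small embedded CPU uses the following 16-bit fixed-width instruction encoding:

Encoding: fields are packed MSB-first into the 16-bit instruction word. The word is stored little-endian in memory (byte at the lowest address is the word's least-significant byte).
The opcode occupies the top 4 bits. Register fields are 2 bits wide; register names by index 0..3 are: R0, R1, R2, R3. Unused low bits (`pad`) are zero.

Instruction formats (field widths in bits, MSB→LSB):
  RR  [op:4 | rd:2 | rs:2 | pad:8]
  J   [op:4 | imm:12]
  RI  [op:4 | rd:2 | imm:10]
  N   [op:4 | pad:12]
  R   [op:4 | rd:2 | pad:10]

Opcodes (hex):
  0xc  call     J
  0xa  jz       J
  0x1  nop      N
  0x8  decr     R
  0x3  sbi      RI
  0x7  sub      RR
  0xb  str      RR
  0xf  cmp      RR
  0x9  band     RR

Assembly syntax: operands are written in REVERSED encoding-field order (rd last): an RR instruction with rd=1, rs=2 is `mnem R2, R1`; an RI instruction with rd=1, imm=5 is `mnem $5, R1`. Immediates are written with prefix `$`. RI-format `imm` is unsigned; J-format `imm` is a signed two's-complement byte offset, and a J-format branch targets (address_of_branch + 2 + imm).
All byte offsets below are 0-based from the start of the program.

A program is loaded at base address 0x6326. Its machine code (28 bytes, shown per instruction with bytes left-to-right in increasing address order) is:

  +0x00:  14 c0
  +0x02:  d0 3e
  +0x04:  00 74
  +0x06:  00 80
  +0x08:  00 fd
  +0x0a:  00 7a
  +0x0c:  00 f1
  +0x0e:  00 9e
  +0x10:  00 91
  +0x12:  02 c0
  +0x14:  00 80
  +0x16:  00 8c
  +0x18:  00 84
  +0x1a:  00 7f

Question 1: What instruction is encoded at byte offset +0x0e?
+0x0e: 00 9e ⇒ word 0x9e00 (little)
  top 4b → 0x9 → band [RR]
  rd@[11:10]=0x3 ⇒ R3
  rs@[9:8]=0x2 ⇒ R2

band R2, R3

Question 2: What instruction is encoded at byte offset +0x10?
@+10  little-endian(00 91) = 0x9100
  opcode bits[15:12]=0x9: band/RR
  [11:10] rd=0 = R0
  [9:8] rs=1 = R1

band R1, R0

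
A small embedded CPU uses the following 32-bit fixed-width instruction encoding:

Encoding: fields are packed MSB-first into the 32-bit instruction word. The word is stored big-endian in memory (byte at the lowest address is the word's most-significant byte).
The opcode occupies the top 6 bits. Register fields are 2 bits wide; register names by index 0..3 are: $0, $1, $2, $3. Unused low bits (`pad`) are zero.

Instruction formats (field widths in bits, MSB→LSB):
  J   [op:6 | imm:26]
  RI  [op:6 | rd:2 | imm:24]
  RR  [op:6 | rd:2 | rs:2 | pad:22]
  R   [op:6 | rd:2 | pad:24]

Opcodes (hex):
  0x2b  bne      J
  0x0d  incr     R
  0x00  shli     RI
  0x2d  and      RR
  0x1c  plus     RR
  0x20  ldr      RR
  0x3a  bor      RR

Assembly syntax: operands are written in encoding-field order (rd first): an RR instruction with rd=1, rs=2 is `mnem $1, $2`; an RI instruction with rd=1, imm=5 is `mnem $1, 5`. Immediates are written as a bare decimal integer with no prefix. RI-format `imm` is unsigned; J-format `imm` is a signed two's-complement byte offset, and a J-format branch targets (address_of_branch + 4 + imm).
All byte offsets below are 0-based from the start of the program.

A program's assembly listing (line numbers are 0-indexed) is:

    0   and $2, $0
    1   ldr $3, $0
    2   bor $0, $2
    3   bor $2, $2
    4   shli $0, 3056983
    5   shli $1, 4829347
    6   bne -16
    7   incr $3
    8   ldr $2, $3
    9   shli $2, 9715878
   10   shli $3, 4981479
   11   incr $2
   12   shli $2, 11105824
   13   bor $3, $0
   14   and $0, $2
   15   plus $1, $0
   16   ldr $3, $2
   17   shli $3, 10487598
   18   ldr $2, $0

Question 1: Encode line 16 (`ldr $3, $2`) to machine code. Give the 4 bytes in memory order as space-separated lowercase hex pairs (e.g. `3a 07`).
83 80 00 00

L16: ldr op=0x20:6|rd=3:2|rs=2:2|pad=0:22 ⇒ 0x83800000 ⇒ big 83 80 00 00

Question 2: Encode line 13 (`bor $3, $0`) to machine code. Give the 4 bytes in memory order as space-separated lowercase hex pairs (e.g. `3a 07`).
eb 00 00 00

L13: bor op=0x3a:6|rd=3:2|rs=0:2|pad=0:22 ⇒ 0xeb000000 ⇒ big eb 00 00 00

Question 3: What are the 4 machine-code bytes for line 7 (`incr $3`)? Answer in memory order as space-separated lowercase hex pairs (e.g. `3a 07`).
37 00 00 00

7. incr fields op=0xd:6|rd=3:2|pad=0:24 → word 37000000h → 37 00 00 00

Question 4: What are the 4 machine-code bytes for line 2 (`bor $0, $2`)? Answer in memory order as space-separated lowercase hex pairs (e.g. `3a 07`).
L2: bor op=0x3a:6|rd=0:2|rs=2:2|pad=0:22 ⇒ 0xe8800000 ⇒ big e8 80 00 00

e8 80 00 00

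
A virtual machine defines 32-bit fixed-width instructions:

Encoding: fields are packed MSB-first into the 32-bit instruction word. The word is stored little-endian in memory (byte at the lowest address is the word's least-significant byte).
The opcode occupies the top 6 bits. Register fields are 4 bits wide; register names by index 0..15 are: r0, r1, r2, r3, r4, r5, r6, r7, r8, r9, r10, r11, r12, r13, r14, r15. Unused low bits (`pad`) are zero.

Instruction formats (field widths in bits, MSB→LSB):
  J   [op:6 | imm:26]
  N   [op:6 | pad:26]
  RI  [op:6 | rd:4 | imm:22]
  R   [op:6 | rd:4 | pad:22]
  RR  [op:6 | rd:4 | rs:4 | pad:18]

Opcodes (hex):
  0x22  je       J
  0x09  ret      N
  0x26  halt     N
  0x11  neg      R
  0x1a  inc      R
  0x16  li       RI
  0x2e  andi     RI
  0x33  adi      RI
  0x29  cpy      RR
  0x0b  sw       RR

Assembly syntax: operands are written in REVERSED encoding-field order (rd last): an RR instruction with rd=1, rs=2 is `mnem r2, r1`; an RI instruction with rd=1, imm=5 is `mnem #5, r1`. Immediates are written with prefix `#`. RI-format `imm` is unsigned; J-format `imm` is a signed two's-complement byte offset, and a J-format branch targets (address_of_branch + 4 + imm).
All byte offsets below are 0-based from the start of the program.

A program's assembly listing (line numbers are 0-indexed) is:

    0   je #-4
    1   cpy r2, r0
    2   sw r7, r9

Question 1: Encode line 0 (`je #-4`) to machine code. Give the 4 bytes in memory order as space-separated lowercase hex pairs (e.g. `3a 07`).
0. je fields op=0x22:6|imm=-4:26 → word 8bfffffch → fc ff ff 8b

fc ff ff 8b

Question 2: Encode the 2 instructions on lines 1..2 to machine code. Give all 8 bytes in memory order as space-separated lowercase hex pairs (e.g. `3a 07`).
1. cpy fields op=0x29:6|rd=0:4|rs=2:4|pad=0:18 → word a4080000h → 00 00 08 a4
2. sw fields op=0xb:6|rd=9:4|rs=7:4|pad=0:18 → word 2e5c0000h → 00 00 5c 2e

00 00 08 a4 00 00 5c 2e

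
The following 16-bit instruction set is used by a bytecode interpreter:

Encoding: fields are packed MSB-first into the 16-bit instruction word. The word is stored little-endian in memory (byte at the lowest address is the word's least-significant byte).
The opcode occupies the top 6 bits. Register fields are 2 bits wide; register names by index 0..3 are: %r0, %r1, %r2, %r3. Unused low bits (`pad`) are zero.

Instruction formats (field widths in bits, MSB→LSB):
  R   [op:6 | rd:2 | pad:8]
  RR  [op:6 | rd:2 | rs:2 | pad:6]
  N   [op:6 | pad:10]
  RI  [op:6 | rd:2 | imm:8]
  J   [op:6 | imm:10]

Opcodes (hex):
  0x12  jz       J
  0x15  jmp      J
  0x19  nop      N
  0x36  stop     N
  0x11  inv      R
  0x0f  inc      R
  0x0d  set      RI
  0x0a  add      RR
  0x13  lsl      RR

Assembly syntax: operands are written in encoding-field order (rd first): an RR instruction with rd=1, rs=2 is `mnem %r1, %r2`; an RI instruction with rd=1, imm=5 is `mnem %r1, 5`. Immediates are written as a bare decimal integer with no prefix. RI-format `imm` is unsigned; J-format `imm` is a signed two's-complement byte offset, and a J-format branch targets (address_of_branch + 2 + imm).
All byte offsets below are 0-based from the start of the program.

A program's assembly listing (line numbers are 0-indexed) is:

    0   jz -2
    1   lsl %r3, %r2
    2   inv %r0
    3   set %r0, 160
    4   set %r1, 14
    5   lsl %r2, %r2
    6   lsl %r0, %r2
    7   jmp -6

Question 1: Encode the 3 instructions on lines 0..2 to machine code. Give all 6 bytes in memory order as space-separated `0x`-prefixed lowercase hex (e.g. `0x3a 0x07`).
0. jz fields op=0x12:6|imm=-2:10 → word 4bfeh → fe 4b
1. lsl fields op=0x13:6|rd=3:2|rs=2:2|pad=0:6 → word 4f80h → 80 4f
2. inv fields op=0x11:6|rd=0:2|pad=0:8 → word 4400h → 00 44

0xfe 0x4b 0x80 0x4f 0x00 0x44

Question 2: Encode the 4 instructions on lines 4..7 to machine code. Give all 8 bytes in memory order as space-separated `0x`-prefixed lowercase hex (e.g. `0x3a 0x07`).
0x0e 0x35 0x80 0x4e 0x80 0x4c 0xfa 0x57

line 4 (set): pack op=0xd:6|rd=1:2|imm=14:8 = 0x350e; little→ 0e 35
line 5 (lsl): pack op=0x13:6|rd=2:2|rs=2:2|pad=0:6 = 0x4e80; little→ 80 4e
line 6 (lsl): pack op=0x13:6|rd=0:2|rs=2:2|pad=0:6 = 0x4c80; little→ 80 4c
line 7 (jmp): pack op=0x15:6|imm=-6:10 = 0x57fa; little→ fa 57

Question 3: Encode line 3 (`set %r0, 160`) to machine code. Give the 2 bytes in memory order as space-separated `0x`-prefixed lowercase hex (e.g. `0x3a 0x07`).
0xa0 0x34

L3: set op=0xd:6|rd=0:2|imm=160:8 ⇒ 0x34a0 ⇒ little a0 34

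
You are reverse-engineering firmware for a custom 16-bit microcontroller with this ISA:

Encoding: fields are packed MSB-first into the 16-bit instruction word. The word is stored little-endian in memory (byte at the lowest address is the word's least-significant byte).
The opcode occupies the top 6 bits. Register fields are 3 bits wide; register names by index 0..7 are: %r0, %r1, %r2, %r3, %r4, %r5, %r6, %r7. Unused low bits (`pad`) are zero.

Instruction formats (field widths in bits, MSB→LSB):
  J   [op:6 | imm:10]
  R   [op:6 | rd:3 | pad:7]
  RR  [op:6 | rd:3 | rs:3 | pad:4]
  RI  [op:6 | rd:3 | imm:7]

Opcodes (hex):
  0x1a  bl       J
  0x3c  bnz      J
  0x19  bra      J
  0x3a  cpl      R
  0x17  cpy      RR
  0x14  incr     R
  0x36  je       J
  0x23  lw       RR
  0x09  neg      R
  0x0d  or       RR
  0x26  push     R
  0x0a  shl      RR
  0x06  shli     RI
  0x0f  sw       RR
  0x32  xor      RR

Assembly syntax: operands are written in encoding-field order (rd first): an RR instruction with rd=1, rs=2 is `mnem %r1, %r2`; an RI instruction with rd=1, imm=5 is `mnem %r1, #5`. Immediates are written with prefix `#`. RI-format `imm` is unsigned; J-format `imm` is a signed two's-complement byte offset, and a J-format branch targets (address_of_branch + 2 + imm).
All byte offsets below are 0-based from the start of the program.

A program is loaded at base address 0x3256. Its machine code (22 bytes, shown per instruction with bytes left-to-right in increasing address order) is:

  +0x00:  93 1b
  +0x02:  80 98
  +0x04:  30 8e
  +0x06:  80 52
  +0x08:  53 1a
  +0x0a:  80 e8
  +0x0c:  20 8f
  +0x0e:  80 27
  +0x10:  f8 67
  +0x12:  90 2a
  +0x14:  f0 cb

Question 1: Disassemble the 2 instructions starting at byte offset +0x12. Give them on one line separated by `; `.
shl %r5, %r1; xor %r7, %r7

[12] 90 2a → 0x2a90
  op=0x2a90>>10=0xa ⇒ shl (RR)
  rd@[9:7]=0x5 ⇒ %r5
  rs@[6:4]=0x1 ⇒ %r1
[14] f0 cb → 0xcbf0
  op=0xcbf0>>10=0x32 ⇒ xor (RR)
  rd@[9:7]=0x7 ⇒ %r7
  rs@[6:4]=0x7 ⇒ %r7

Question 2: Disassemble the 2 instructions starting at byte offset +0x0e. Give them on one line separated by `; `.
off 0x0e: read 80 27 as little → 0x2780
  opcode bits[15:10]=0x9: neg/R
  rd@[9:7]=0x7 ⇒ %r7
off 0x10: read f8 67 as little → 0x67f8
  opcode bits[15:10]=0x19: bra/J
  imm@[9:0]=0x3f8 (s10→-8) ⇒ #-8

neg %r7; bra #-8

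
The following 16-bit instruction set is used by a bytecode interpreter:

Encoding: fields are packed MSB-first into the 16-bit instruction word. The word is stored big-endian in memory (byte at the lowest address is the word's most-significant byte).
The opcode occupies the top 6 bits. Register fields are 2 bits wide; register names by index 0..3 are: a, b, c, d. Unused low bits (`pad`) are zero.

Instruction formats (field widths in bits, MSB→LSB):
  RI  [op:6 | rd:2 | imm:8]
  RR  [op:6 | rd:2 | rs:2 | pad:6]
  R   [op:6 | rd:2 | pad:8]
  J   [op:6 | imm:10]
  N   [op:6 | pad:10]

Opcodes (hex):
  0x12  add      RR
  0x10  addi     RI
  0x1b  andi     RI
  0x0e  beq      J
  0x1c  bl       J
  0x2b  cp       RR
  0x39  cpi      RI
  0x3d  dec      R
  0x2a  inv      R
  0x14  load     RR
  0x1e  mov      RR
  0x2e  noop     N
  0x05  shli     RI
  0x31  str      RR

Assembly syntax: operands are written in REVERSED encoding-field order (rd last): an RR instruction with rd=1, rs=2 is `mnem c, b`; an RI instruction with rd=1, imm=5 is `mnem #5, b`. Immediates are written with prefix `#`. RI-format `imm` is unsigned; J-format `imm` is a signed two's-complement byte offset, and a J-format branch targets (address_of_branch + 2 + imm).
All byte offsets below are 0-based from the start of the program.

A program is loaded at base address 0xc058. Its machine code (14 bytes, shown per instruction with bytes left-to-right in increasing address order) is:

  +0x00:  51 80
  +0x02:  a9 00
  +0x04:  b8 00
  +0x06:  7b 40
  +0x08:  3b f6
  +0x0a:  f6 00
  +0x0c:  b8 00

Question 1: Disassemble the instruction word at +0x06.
mov b, d

[06] 7b 40 → 0x7b40
  top 6b → 0x1e → mov [RR]
  [9:8] rd=3 = d
  [7:6] rs=1 = b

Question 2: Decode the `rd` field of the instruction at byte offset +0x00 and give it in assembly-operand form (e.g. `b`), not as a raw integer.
b

off 0x00: read 51 80 as big → 0x5180
  opcode bits[15:10]=0x14: load/RR
  [9:8] rd=1 = b
  [7:6] rs=2 = c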